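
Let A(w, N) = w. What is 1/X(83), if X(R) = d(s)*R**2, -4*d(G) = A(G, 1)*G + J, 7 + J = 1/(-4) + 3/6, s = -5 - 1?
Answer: -16/806013 ≈ -1.9851e-5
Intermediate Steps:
s = -6
J = -27/4 (J = -7 + (1/(-4) + 3/6) = -7 + (1*(-1/4) + 3*(1/6)) = -7 + (-1/4 + 1/2) = -7 + 1/4 = -27/4 ≈ -6.7500)
d(G) = 27/16 - G**2/4 (d(G) = -(G*G - 27/4)/4 = -(G**2 - 27/4)/4 = -(-27/4 + G**2)/4 = 27/16 - G**2/4)
X(R) = -117*R**2/16 (X(R) = (27/16 - 1/4*(-6)**2)*R**2 = (27/16 - 1/4*36)*R**2 = (27/16 - 9)*R**2 = -117*R**2/16)
1/X(83) = 1/(-117/16*83**2) = 1/(-117/16*6889) = 1/(-806013/16) = -16/806013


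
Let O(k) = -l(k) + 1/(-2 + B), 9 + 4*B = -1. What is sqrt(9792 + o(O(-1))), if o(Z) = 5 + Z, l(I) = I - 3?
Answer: sqrt(88207)/3 ≈ 98.999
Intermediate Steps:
B = -5/2 (B = -9/4 + (1/4)*(-1) = -9/4 - 1/4 = -5/2 ≈ -2.5000)
l(I) = -3 + I
O(k) = 25/9 - k (O(k) = -(-3 + k) + 1/(-2 - 5/2) = (3 - k) + 1/(-9/2) = (3 - k) - 2/9 = 25/9 - k)
sqrt(9792 + o(O(-1))) = sqrt(9792 + (5 + (25/9 - 1*(-1)))) = sqrt(9792 + (5 + (25/9 + 1))) = sqrt(9792 + (5 + 34/9)) = sqrt(9792 + 79/9) = sqrt(88207/9) = sqrt(88207)/3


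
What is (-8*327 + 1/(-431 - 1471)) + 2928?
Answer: 593423/1902 ≈ 312.00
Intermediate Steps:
(-8*327 + 1/(-431 - 1471)) + 2928 = (-2616 + 1/(-1902)) + 2928 = (-2616 - 1/1902) + 2928 = -4975633/1902 + 2928 = 593423/1902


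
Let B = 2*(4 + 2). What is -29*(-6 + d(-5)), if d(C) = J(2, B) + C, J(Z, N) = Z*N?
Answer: -377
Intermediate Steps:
B = 12 (B = 2*6 = 12)
J(Z, N) = N*Z
d(C) = 24 + C (d(C) = 12*2 + C = 24 + C)
-29*(-6 + d(-5)) = -29*(-6 + (24 - 5)) = -29*(-6 + 19) = -29*13 = -377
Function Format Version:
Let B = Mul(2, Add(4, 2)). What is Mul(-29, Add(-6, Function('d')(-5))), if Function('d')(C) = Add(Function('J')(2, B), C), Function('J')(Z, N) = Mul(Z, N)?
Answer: -377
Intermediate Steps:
B = 12 (B = Mul(2, 6) = 12)
Function('J')(Z, N) = Mul(N, Z)
Function('d')(C) = Add(24, C) (Function('d')(C) = Add(Mul(12, 2), C) = Add(24, C))
Mul(-29, Add(-6, Function('d')(-5))) = Mul(-29, Add(-6, Add(24, -5))) = Mul(-29, Add(-6, 19)) = Mul(-29, 13) = -377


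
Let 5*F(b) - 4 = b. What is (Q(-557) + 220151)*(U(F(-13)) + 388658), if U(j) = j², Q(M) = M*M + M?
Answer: 5148235934633/25 ≈ 2.0593e+11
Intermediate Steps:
F(b) = ⅘ + b/5
Q(M) = M + M² (Q(M) = M² + M = M + M²)
(Q(-557) + 220151)*(U(F(-13)) + 388658) = (-557*(1 - 557) + 220151)*((⅘ + (⅕)*(-13))² + 388658) = (-557*(-556) + 220151)*((⅘ - 13/5)² + 388658) = (309692 + 220151)*((-9/5)² + 388658) = 529843*(81/25 + 388658) = 529843*(9716531/25) = 5148235934633/25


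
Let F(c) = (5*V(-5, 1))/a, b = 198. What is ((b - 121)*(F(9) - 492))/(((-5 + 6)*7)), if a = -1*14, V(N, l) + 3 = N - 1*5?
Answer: -75053/14 ≈ -5360.9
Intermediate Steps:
V(N, l) = -8 + N (V(N, l) = -3 + (N - 1*5) = -3 + (N - 5) = -3 + (-5 + N) = -8 + N)
a = -14
F(c) = 65/14 (F(c) = (5*(-8 - 5))/(-14) = (5*(-13))*(-1/14) = -65*(-1/14) = 65/14)
((b - 121)*(F(9) - 492))/(((-5 + 6)*7)) = ((198 - 121)*(65/14 - 492))/(((-5 + 6)*7)) = (77*(-6823/14))/((1*7)) = -75053/2/7 = -75053/2*⅐ = -75053/14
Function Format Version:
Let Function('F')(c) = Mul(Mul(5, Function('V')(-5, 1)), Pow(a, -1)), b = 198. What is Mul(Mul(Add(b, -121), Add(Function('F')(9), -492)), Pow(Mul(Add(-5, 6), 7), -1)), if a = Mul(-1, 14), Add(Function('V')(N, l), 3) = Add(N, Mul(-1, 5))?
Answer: Rational(-75053, 14) ≈ -5360.9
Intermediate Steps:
Function('V')(N, l) = Add(-8, N) (Function('V')(N, l) = Add(-3, Add(N, Mul(-1, 5))) = Add(-3, Add(N, -5)) = Add(-3, Add(-5, N)) = Add(-8, N))
a = -14
Function('F')(c) = Rational(65, 14) (Function('F')(c) = Mul(Mul(5, Add(-8, -5)), Pow(-14, -1)) = Mul(Mul(5, -13), Rational(-1, 14)) = Mul(-65, Rational(-1, 14)) = Rational(65, 14))
Mul(Mul(Add(b, -121), Add(Function('F')(9), -492)), Pow(Mul(Add(-5, 6), 7), -1)) = Mul(Mul(Add(198, -121), Add(Rational(65, 14), -492)), Pow(Mul(Add(-5, 6), 7), -1)) = Mul(Mul(77, Rational(-6823, 14)), Pow(Mul(1, 7), -1)) = Mul(Rational(-75053, 2), Pow(7, -1)) = Mul(Rational(-75053, 2), Rational(1, 7)) = Rational(-75053, 14)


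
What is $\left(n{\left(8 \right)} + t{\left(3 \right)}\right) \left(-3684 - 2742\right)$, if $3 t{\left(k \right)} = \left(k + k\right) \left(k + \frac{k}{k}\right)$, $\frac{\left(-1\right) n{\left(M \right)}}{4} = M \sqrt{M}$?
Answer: $-51408 + 411264 \sqrt{2} \approx 5.3021 \cdot 10^{5}$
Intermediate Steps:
$n{\left(M \right)} = - 4 M^{\frac{3}{2}}$ ($n{\left(M \right)} = - 4 M \sqrt{M} = - 4 M^{\frac{3}{2}}$)
$t{\left(k \right)} = \frac{2 k \left(1 + k\right)}{3}$ ($t{\left(k \right)} = \frac{\left(k + k\right) \left(k + \frac{k}{k}\right)}{3} = \frac{2 k \left(k + 1\right)}{3} = \frac{2 k \left(1 + k\right)}{3}$)
$\left(n{\left(8 \right)} + t{\left(3 \right)}\right) \left(-3684 - 2742\right) = \left(- 4 \cdot 8^{\frac{3}{2}} + \frac{2}{3} \cdot 3 \left(1 + 3\right)\right) \left(-3684 - 2742\right) = \left(- 4 \cdot 16 \sqrt{2} + \frac{2}{3} \cdot 3 \cdot 4\right) \left(-6426\right) = \left(- 64 \sqrt{2} + 8\right) \left(-6426\right) = \left(8 - 64 \sqrt{2}\right) \left(-6426\right) = -51408 + 411264 \sqrt{2}$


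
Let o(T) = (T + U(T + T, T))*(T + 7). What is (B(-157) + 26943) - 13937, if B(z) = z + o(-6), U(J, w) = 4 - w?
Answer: 12853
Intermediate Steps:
o(T) = 28 + 4*T (o(T) = (T + (4 - T))*(T + 7) = 4*(7 + T) = 28 + 4*T)
B(z) = 4 + z (B(z) = z + (28 + 4*(-6)) = z + (28 - 24) = z + 4 = 4 + z)
(B(-157) + 26943) - 13937 = ((4 - 157) + 26943) - 13937 = (-153 + 26943) - 13937 = 26790 - 13937 = 12853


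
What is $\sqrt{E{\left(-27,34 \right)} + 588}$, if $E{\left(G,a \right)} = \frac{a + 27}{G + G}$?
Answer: $\frac{\sqrt{190146}}{18} \approx 24.225$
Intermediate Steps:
$E{\left(G,a \right)} = \frac{27 + a}{2 G}$
$\sqrt{E{\left(-27,34 \right)} + 588} = \sqrt{\frac{27 + 34}{2 \left(-27\right)} + 588} = \sqrt{\frac{1}{2} \left(- \frac{1}{27}\right) 61 + 588} = \sqrt{- \frac{61}{54} + 588} = \sqrt{\frac{31691}{54}} = \frac{\sqrt{190146}}{18}$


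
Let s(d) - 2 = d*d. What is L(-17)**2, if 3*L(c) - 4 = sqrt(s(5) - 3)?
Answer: 40/9 + 16*sqrt(6)/9 ≈ 8.7991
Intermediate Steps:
s(d) = 2 + d**2 (s(d) = 2 + d*d = 2 + d**2)
L(c) = 4/3 + 2*sqrt(6)/3 (L(c) = 4/3 + sqrt((2 + 5**2) - 3)/3 = 4/3 + sqrt((2 + 25) - 3)/3 = 4/3 + sqrt(27 - 3)/3 = 4/3 + sqrt(24)/3 = 4/3 + (2*sqrt(6))/3 = 4/3 + 2*sqrt(6)/3)
L(-17)**2 = (4/3 + 2*sqrt(6)/3)**2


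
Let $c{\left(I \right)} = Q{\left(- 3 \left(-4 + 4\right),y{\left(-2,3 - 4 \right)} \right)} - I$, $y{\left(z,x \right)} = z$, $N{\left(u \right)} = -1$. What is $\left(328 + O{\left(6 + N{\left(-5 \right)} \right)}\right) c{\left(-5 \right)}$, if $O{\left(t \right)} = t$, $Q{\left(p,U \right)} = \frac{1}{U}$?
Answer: $\frac{2997}{2} \approx 1498.5$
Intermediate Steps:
$c{\left(I \right)} = - \frac{1}{2} - I$ ($c{\left(I \right)} = \frac{1}{-2} - I = - \frac{1}{2} - I$)
$\left(328 + O{\left(6 + N{\left(-5 \right)} \right)}\right) c{\left(-5 \right)} = \left(328 + \left(6 - 1\right)\right) \left(- \frac{1}{2} - -5\right) = \left(328 + 5\right) \left(- \frac{1}{2} + 5\right) = 333 \cdot \frac{9}{2} = \frac{2997}{2}$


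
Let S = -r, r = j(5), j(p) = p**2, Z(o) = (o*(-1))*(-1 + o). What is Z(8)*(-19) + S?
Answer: 1039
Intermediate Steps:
Z(o) = -o*(-1 + o) (Z(o) = (-o)*(-1 + o) = -o*(-1 + o))
r = 25 (r = 5**2 = 25)
S = -25 (S = -1*25 = -25)
Z(8)*(-19) + S = (8*(1 - 1*8))*(-19) - 25 = (8*(1 - 8))*(-19) - 25 = (8*(-7))*(-19) - 25 = -56*(-19) - 25 = 1064 - 25 = 1039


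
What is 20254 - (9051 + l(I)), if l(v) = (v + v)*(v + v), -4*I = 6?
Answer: 11194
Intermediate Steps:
I = -3/2 (I = -1/4*6 = -3/2 ≈ -1.5000)
l(v) = 4*v**2 (l(v) = (2*v)*(2*v) = 4*v**2)
20254 - (9051 + l(I)) = 20254 - (9051 + 4*(-3/2)**2) = 20254 - (9051 + 4*(9/4)) = 20254 - (9051 + 9) = 20254 - 1*9060 = 20254 - 9060 = 11194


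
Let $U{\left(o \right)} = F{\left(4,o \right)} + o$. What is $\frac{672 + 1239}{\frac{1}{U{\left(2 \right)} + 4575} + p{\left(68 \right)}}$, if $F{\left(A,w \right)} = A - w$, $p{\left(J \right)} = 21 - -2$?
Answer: $\frac{2916823}{35106} \approx 83.086$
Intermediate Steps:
$p{\left(J \right)} = 23$ ($p{\left(J \right)} = 21 + 2 = 23$)
$U{\left(o \right)} = 4$ ($U{\left(o \right)} = \left(4 - o\right) + o = 4$)
$\frac{672 + 1239}{\frac{1}{U{\left(2 \right)} + 4575} + p{\left(68 \right)}} = \frac{672 + 1239}{\frac{1}{4 + 4575} + 23} = \frac{1911}{\frac{1}{4579} + 23} = \frac{1911}{\frac{105318}{4579}} = 1911 \cdot \frac{4579}{105318} = \frac{2916823}{35106}$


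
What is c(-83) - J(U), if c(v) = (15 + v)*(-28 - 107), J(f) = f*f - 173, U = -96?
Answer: 137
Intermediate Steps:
J(f) = -173 + f² (J(f) = f² - 173 = -173 + f²)
c(v) = -2025 - 135*v (c(v) = (15 + v)*(-135) = -2025 - 135*v)
c(-83) - J(U) = (-2025 - 135*(-83)) - (-173 + (-96)²) = (-2025 + 11205) - (-173 + 9216) = 9180 - 1*9043 = 9180 - 9043 = 137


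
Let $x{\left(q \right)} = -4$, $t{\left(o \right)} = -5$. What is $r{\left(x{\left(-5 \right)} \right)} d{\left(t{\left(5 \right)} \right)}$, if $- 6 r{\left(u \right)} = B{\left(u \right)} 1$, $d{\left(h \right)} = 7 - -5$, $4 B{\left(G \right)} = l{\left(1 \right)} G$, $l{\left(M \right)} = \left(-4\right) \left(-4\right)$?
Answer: $32$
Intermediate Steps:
$l{\left(M \right)} = 16$
$B{\left(G \right)} = 4 G$ ($B{\left(G \right)} = \frac{16 G}{4} = 4 G$)
$d{\left(h \right)} = 12$ ($d{\left(h \right)} = 7 + 5 = 12$)
$r{\left(u \right)} = - \frac{2 u}{3}$ ($r{\left(u \right)} = - \frac{4 u 1}{6} = - \frac{4 u}{6} = - \frac{2 u}{3}$)
$r{\left(x{\left(-5 \right)} \right)} d{\left(t{\left(5 \right)} \right)} = \left(- \frac{2}{3}\right) \left(-4\right) 12 = \frac{8}{3} \cdot 12 = 32$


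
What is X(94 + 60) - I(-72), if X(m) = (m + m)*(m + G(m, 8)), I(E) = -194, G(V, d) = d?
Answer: 50090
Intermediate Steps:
X(m) = 2*m*(8 + m) (X(m) = (m + m)*(m + 8) = (2*m)*(8 + m) = 2*m*(8 + m))
X(94 + 60) - I(-72) = 2*(94 + 60)*(8 + (94 + 60)) - 1*(-194) = 2*154*(8 + 154) + 194 = 2*154*162 + 194 = 49896 + 194 = 50090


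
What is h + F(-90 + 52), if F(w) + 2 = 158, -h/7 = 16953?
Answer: -118515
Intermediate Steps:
h = -118671 (h = -7*16953 = -118671)
F(w) = 156 (F(w) = -2 + 158 = 156)
h + F(-90 + 52) = -118671 + 156 = -118515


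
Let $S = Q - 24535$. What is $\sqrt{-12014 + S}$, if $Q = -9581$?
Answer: $i \sqrt{46130} \approx 214.78 i$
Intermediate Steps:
$S = -34116$ ($S = -9581 - 24535 = -34116$)
$\sqrt{-12014 + S} = \sqrt{-12014 - 34116} = \sqrt{-46130} = i \sqrt{46130}$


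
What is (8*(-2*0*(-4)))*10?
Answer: 0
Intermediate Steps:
(8*(-2*0*(-4)))*10 = (8*(0*(-4)))*10 = (8*0)*10 = 0*10 = 0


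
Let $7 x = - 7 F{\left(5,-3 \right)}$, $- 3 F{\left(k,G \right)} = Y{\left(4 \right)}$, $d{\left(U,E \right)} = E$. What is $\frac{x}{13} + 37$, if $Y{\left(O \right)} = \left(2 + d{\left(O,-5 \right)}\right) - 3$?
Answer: $\frac{479}{13} \approx 36.846$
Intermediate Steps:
$Y{\left(O \right)} = -6$ ($Y{\left(O \right)} = \left(2 - 5\right) - 3 = -3 - 3 = -6$)
$F{\left(k,G \right)} = 2$ ($F{\left(k,G \right)} = \left(- \frac{1}{3}\right) \left(-6\right) = 2$)
$x = -2$ ($x = \frac{\left(-7\right) 2}{7} = \frac{1}{7} \left(-14\right) = -2$)
$\frac{x}{13} + 37 = - \frac{2}{13} + 37 = \frac{479}{13}$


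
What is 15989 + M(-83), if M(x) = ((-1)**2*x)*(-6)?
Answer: 16487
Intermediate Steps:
M(x) = -6*x (M(x) = (1*x)*(-6) = x*(-6) = -6*x)
15989 + M(-83) = 15989 - 6*(-83) = 15989 + 498 = 16487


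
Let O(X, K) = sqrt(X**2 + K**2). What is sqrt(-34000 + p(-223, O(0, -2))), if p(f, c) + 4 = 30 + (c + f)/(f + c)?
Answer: I*sqrt(33973) ≈ 184.32*I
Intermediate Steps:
O(X, K) = sqrt(K**2 + X**2)
p(f, c) = 27 (p(f, c) = -4 + (30 + (c + f)/(f + c)) = -4 + (30 + (c + f)/(c + f)) = -4 + (30 + 1) = -4 + 31 = 27)
sqrt(-34000 + p(-223, O(0, -2))) = sqrt(-34000 + 27) = sqrt(-33973) = I*sqrt(33973)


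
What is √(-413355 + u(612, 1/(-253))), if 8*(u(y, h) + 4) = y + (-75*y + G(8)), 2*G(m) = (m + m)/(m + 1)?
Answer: I*√3771179/3 ≈ 647.32*I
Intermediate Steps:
G(m) = m/(1 + m) (G(m) = ((m + m)/(m + 1))/2 = ((2*m)/(1 + m))/2 = (2*m/(1 + m))/2 = m/(1 + m))
u(y, h) = -35/9 - 37*y/4 (u(y, h) = -4 + (y + (-75*y + 8/(1 + 8)))/8 = -4 + (y + (-75*y + 8/9))/8 = -4 + (y + (8/9 - 75*y))/8 = -4 + (8/9 - 74*y)/8 = -4 + (⅑ - 37*y/4) = -35/9 - 37*y/4)
√(-413355 + u(612, 1/(-253))) = √(-413355 + (-35/9 - 37/4*612)) = √(-413355 + (-35/9 - 5661)) = √(-413355 - 50984/9) = √(-3771179/9) = I*√3771179/3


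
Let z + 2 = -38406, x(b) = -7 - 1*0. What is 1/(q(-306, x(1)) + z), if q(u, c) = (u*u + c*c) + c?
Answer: 1/55270 ≈ 1.8093e-5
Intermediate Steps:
x(b) = -7 (x(b) = -7 + 0 = -7)
z = -38408 (z = -2 - 38406 = -38408)
q(u, c) = c + c**2 + u**2 (q(u, c) = (u**2 + c**2) + c = (c**2 + u**2) + c = c + c**2 + u**2)
1/(q(-306, x(1)) + z) = 1/((-7 + (-7)**2 + (-306)**2) - 38408) = 1/((-7 + 49 + 93636) - 38408) = 1/(93678 - 38408) = 1/55270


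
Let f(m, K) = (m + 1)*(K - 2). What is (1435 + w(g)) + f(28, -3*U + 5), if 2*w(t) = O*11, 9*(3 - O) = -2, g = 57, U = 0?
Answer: 27715/18 ≈ 1539.7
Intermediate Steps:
O = 29/9 (O = 3 - ⅑*(-2) = 3 + 2/9 = 29/9 ≈ 3.2222)
w(t) = 319/18 (w(t) = ((29/9)*11)/2 = (½)*(319/9) = 319/18)
f(m, K) = (1 + m)*(-2 + K)
(1435 + w(g)) + f(28, -3*U + 5) = (1435 + 319/18) + (-2 + (-3*0 + 5) - 2*28 + (-3*0 + 5)*28) = 26149/18 + (-2 + (0 + 5) - 56 + (0 + 5)*28) = 26149/18 + (-2 + 5 - 56 + 5*28) = 26149/18 + (-2 + 5 - 56 + 140) = 26149/18 + 87 = 27715/18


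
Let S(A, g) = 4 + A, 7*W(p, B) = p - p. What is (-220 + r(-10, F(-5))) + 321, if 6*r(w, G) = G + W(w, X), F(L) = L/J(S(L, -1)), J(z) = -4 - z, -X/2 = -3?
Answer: 1823/18 ≈ 101.28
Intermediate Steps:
X = 6 (X = -2*(-3) = 6)
W(p, B) = 0 (W(p, B) = (p - p)/7 = (1/7)*0 = 0)
F(L) = L/(-8 - L) (F(L) = L/(-4 - (4 + L)) = L/(-4 + (-4 - L)) = L/(-8 - L))
r(w, G) = G/6 (r(w, G) = (G + 0)/6 = G/6)
(-220 + r(-10, F(-5))) + 321 = (-220 + (-1*(-5)/(8 - 5))/6) + 321 = (-220 + (-1*(-5)/3)/6) + 321 = (-220 + (-1*(-5)*1/3)/6) + 321 = (-220 + (1/6)*(5/3)) + 321 = (-220 + 5/18) + 321 = -3955/18 + 321 = 1823/18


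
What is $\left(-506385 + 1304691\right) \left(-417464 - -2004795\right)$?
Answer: $1267175861286$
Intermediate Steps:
$\left(-506385 + 1304691\right) \left(-417464 - -2004795\right) = 798306 \left(-417464 + 2004795\right) = 798306 \cdot 1587331 = 1267175861286$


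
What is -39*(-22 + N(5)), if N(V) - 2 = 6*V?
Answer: -390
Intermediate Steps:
N(V) = 2 + 6*V
-39*(-22 + N(5)) = -39*(-22 + (2 + 6*5)) = -39*(-22 + (2 + 30)) = -39*(-22 + 32) = -39*10 = -390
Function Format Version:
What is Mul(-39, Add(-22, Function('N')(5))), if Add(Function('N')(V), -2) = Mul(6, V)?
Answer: -390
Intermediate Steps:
Function('N')(V) = Add(2, Mul(6, V))
Mul(-39, Add(-22, Function('N')(5))) = Mul(-39, Add(-22, Add(2, Mul(6, 5)))) = Mul(-39, Add(-22, Add(2, 30))) = Mul(-39, Add(-22, 32)) = Mul(-39, 10) = -390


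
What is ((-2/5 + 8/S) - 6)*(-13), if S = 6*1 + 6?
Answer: 1118/15 ≈ 74.533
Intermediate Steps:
S = 12 (S = 6 + 6 = 12)
((-2/5 + 8/S) - 6)*(-13) = ((-2/5 + 8/12) - 6)*(-13) = ((-2*1/5 + 8*(1/12)) - 6)*(-13) = ((-2/5 + 2/3) - 6)*(-13) = (4/15 - 6)*(-13) = -86/15*(-13) = 1118/15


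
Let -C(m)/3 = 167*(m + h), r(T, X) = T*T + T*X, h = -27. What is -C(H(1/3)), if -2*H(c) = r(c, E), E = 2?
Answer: -82331/6 ≈ -13722.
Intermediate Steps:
r(T, X) = T² + T*X
H(c) = -c*(2 + c)/2 (H(c) = -c*(c + 2)/2 = -c*(2 + c)/2)
C(m) = 13527 - 501*m (C(m) = -501*(m - 27) = -501*(-27 + m) = -3*(-4509 + 167*m) = 13527 - 501*m)
-C(H(1/3)) = -(13527 - (-501)*(2 + 1/3)/(2*3)) = -(13527 - (-501)*(2 + ⅓)/(2*3)) = -(13527 - (-501)*7/(2*3*3)) = -(13527 - 501*(-7/18)) = -(13527 + 1169/6) = -1*82331/6 = -82331/6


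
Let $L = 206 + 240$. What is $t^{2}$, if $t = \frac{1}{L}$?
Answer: $\frac{1}{198916} \approx 5.0273 \cdot 10^{-6}$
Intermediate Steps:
$L = 446$
$t = \frac{1}{446} \approx 0.0022422$
$t^{2} = \left(\frac{1}{446}\right)^{2} = \frac{1}{198916}$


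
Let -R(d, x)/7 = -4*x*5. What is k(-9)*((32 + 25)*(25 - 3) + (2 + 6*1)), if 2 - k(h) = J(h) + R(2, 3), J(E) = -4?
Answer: -522468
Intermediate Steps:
R(d, x) = 140*x (R(d, x) = -7*(-4*x)*5 = -(-140)*x = 140*x)
k(h) = -414 (k(h) = 2 - (-4 + 140*3) = 2 - (-4 + 420) = 2 - 1*416 = 2 - 416 = -414)
k(-9)*((32 + 25)*(25 - 3) + (2 + 6*1)) = -414*((32 + 25)*(25 - 3) + (2 + 6*1)) = -414*(57*22 + (2 + 6)) = -414*(1254 + 8) = -414*1262 = -522468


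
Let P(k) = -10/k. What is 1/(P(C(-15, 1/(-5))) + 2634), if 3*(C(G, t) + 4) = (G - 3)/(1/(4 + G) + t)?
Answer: 133/350242 ≈ 0.00037974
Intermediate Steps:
C(G, t) = -4 + (-3 + G)/(3*(t + 1/(4 + G))) (C(G, t) = -4 + ((G - 3)/(1/(4 + G) + t))/3 = -4 + ((-3 + G)/(t + 1/(4 + G)))/3 = -4 + (-3 + G)/(3*(t + 1/(4 + G))))
1/(P(C(-15, 1/(-5))) + 2634) = 1/(-10*3*(1 + 4/(-5) - 15/(-5))/(-24 - 15 + (-15)**2 - 48/(-5) - 12*(-15)/(-5)) + 2634) = 1/(-10*3*(1 + 4*(-1/5) - 15*(-1/5))/(-24 - 15 + 225 - 48*(-1/5) - 12*(-15)*(-1/5)) + 2634) = 1/(-10*3*(1 - 4/5 + 3)/(-24 - 15 + 225 + 48/5 - 36) + 2634) = 1/(-10/((1/3)*(798/5)/(16/5)) + 2634) = 1/(-10/((1/3)*(5/16)*(798/5)) + 2634) = 1/(-10/133/8 + 2634) = 1/(-10*8/133 + 2634) = 1/(-80/133 + 2634) = 1/(350242/133) = 133/350242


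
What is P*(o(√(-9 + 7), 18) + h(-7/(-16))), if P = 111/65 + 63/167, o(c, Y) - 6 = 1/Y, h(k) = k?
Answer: 176341/13026 ≈ 13.538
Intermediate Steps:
o(c, Y) = 6 + 1/Y
P = 22632/10855 (P = 111*(1/65) + 63*(1/167) = 111/65 + 63/167 = 22632/10855 ≈ 2.0849)
P*(o(√(-9 + 7), 18) + h(-7/(-16))) = 22632*((6 + 1/18) - 7/(-16))/10855 = 22632*((6 + 1/18) - 7*(-1/16))/10855 = 22632*(109/18 + 7/16)/10855 = (22632/10855)*(935/144) = 176341/13026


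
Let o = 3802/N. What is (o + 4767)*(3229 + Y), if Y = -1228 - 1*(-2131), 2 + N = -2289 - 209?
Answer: 12306850034/625 ≈ 1.9691e+7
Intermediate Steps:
N = -2500 (N = -2 + (-2289 - 209) = -2 - 2498 = -2500)
o = -1901/1250 (o = 3802/(-2500) = 3802*(-1/2500) = -1901/1250 ≈ -1.5208)
Y = 903 (Y = -1228 + 2131 = 903)
(o + 4767)*(3229 + Y) = (-1901/1250 + 4767)*(3229 + 903) = (5956849/1250)*4132 = 12306850034/625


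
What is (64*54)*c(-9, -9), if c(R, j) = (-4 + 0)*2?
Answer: -27648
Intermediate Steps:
c(R, j) = -8 (c(R, j) = -4*2 = -8)
(64*54)*c(-9, -9) = (64*54)*(-8) = 3456*(-8) = -27648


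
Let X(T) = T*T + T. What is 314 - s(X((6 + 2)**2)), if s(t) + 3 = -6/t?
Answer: 659363/2080 ≈ 317.00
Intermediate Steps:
X(T) = T + T**2 (X(T) = T**2 + T = T + T**2)
s(t) = -3 - 6/t
314 - s(X((6 + 2)**2)) = 314 - (-3 - 6*1/((1 + (6 + 2)**2)*(6 + 2)**2)) = 314 - (-3 - 6*1/(64*(1 + 8**2))) = 314 - (-3 - 6*1/(64*(1 + 64))) = 314 - (-3 - 6/(64*65)) = 314 - (-3 - 6/4160) = 314 - (-3 - 6*1/4160) = 314 - (-3 - 3/2080) = 314 - 1*(-6243/2080) = 314 + 6243/2080 = 659363/2080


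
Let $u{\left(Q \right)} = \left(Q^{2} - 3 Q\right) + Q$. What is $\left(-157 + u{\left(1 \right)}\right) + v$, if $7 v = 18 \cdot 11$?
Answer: $- \frac{908}{7} \approx -129.71$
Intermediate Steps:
$u{\left(Q \right)} = Q^{2} - 2 Q$
$v = \frac{198}{7}$ ($v = \frac{18 \cdot 11}{7} = \frac{1}{7} \cdot 198 = \frac{198}{7} \approx 28.286$)
$\left(-157 + u{\left(1 \right)}\right) + v = \left(-157 + 1 \left(-2 + 1\right)\right) + \frac{198}{7} = \left(-157 + 1 \left(-1\right)\right) + \frac{198}{7} = \left(-157 - 1\right) + \frac{198}{7} = -158 + \frac{198}{7} = - \frac{908}{7}$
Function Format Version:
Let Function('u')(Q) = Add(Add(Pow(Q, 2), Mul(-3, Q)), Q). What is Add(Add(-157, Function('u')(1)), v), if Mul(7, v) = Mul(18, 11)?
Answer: Rational(-908, 7) ≈ -129.71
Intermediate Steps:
Function('u')(Q) = Add(Pow(Q, 2), Mul(-2, Q))
v = Rational(198, 7) (v = Mul(Rational(1, 7), Mul(18, 11)) = Mul(Rational(1, 7), 198) = Rational(198, 7) ≈ 28.286)
Add(Add(-157, Function('u')(1)), v) = Add(Add(-157, Mul(1, Add(-2, 1))), Rational(198, 7)) = Add(Add(-157, Mul(1, -1)), Rational(198, 7)) = Add(Add(-157, -1), Rational(198, 7)) = Add(-158, Rational(198, 7)) = Rational(-908, 7)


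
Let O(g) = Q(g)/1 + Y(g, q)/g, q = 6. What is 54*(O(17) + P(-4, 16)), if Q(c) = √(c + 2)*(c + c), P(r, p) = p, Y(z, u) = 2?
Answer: 14796/17 + 1836*√19 ≈ 8873.3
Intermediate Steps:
Q(c) = 2*c*√(2 + c) (Q(c) = √(2 + c)*(2*c) = 2*c*√(2 + c))
O(g) = 2/g + 2*g*√(2 + g) (O(g) = (2*g*√(2 + g))/1 + 2/g = (2*g*√(2 + g))*1 + 2/g = 2*g*√(2 + g) + 2/g = 2/g + 2*g*√(2 + g))
54*(O(17) + P(-4, 16)) = 54*((2/17 + 2*17*√(2 + 17)) + 16) = 54*((2*(1/17) + 2*17*√19) + 16) = 54*((2/17 + 34*√19) + 16) = 54*(274/17 + 34*√19) = 14796/17 + 1836*√19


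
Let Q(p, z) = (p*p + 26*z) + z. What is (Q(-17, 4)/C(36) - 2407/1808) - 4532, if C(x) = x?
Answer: -73586923/16272 ≈ -4522.3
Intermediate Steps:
Q(p, z) = p² + 27*z (Q(p, z) = (p² + 26*z) + z = p² + 27*z)
(Q(-17, 4)/C(36) - 2407/1808) - 4532 = (((-17)² + 27*4)/36 - 2407/1808) - 4532 = ((289 + 108)*(1/36) - 2407*1/1808) - 4532 = (397*(1/36) - 2407/1808) - 4532 = (397/36 - 2407/1808) - 4532 = 157781/16272 - 4532 = -73586923/16272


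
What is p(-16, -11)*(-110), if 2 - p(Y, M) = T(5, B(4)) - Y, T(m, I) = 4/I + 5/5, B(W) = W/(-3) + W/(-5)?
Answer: 5775/4 ≈ 1443.8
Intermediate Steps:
B(W) = -8*W/15 (B(W) = W*(-1/3) + W*(-1/5) = -W/3 - W/5 = -8*W/15)
T(m, I) = 1 + 4/I (T(m, I) = 4/I + 5*(1/5) = 4/I + 1 = 1 + 4/I)
p(Y, M) = 23/8 + Y (p(Y, M) = 2 - ((4 - 8/15*4)/((-8/15*4)) - Y) = 2 - ((4 - 32/15)/(-32/15) - Y) = 2 - (-15/32*28/15 - Y) = 2 - (-7/8 - Y) = 2 + (7/8 + Y) = 23/8 + Y)
p(-16, -11)*(-110) = (23/8 - 16)*(-110) = -105/8*(-110) = 5775/4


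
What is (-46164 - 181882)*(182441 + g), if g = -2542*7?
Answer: -37547089762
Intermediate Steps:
g = -17794
(-46164 - 181882)*(182441 + g) = (-46164 - 181882)*(182441 - 17794) = -228046*164647 = -37547089762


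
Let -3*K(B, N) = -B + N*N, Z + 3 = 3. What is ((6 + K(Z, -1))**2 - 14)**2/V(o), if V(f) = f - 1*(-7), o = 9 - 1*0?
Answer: 26569/1296 ≈ 20.501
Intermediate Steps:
Z = 0 (Z = -3 + 3 = 0)
K(B, N) = -N**2/3 + B/3 (K(B, N) = -(-B + N*N)/3 = -(-B + N**2)/3 = -(N**2 - B)/3 = -N**2/3 + B/3)
o = 9 (o = 9 + 0 = 9)
V(f) = 7 + f (V(f) = f + 7 = 7 + f)
((6 + K(Z, -1))**2 - 14)**2/V(o) = ((6 + (-1/3*(-1)**2 + (1/3)*0))**2 - 14)**2/(7 + 9) = ((6 + (-1/3*1 + 0))**2 - 14)**2/16 = ((6 + (-1/3 + 0))**2 - 14)**2*(1/16) = ((6 - 1/3)**2 - 14)**2*(1/16) = ((17/3)**2 - 14)**2*(1/16) = (289/9 - 14)**2*(1/16) = (163/9)**2*(1/16) = (26569/81)*(1/16) = 26569/1296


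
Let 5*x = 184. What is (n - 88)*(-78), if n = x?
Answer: 19968/5 ≈ 3993.6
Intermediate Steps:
x = 184/5 (x = (⅕)*184 = 184/5 ≈ 36.800)
n = 184/5 ≈ 36.800
(n - 88)*(-78) = (184/5 - 88)*(-78) = -256/5*(-78) = 19968/5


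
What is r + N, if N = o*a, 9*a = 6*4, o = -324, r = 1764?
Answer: 900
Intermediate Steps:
a = 8/3 (a = (6*4)/9 = (⅑)*24 = 8/3 ≈ 2.6667)
N = -864 (N = -324*8/3 = -864)
r + N = 1764 - 864 = 900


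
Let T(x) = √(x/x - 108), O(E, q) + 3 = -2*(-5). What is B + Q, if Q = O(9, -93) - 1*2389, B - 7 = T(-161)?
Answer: -2375 + I*√107 ≈ -2375.0 + 10.344*I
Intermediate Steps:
O(E, q) = 7 (O(E, q) = -3 - 2*(-5) = -3 + 10 = 7)
T(x) = I*√107 (T(x) = √(1 - 108) = √(-107) = I*√107)
B = 7 + I*√107 ≈ 7.0 + 10.344*I
Q = -2382 (Q = 7 - 1*2389 = 7 - 2389 = -2382)
B + Q = (7 + I*√107) - 2382 = -2375 + I*√107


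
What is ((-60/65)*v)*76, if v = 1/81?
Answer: -304/351 ≈ -0.86610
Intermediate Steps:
v = 1/81 ≈ 0.012346
((-60/65)*v)*76 = (-60/65*(1/81))*76 = (-60*1/65*(1/81))*76 = -12/13*1/81*76 = -4/351*76 = -304/351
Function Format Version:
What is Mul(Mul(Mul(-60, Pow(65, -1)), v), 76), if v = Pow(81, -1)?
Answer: Rational(-304, 351) ≈ -0.86610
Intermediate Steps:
v = Rational(1, 81) ≈ 0.012346
Mul(Mul(Mul(-60, Pow(65, -1)), v), 76) = Mul(Mul(Mul(-60, Pow(65, -1)), Rational(1, 81)), 76) = Mul(Mul(Mul(-60, Rational(1, 65)), Rational(1, 81)), 76) = Mul(Mul(Rational(-12, 13), Rational(1, 81)), 76) = Mul(Rational(-4, 351), 76) = Rational(-304, 351)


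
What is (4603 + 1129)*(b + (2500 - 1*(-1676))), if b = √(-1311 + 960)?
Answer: 23936832 + 17196*I*√39 ≈ 2.3937e+7 + 1.0739e+5*I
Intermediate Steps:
b = 3*I*√39 (b = √(-351) = 3*I*√39 ≈ 18.735*I)
(4603 + 1129)*(b + (2500 - 1*(-1676))) = (4603 + 1129)*(3*I*√39 + (2500 - 1*(-1676))) = 5732*(3*I*√39 + (2500 + 1676)) = 5732*(3*I*√39 + 4176) = 5732*(4176 + 3*I*√39) = 23936832 + 17196*I*√39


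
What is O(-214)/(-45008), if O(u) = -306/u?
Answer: -153/4815856 ≈ -3.1770e-5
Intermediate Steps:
O(-214)/(-45008) = -306/(-214)/(-45008) = -306*(-1/214)*(-1/45008) = (153/107)*(-1/45008) = -153/4815856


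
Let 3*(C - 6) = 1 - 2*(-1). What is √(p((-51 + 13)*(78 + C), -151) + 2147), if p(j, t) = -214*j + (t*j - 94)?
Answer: √1181003 ≈ 1086.7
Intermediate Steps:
C = 7 (C = 6 + (1 - 2*(-1))/3 = 6 + (1 + 2)/3 = 6 + (⅓)*3 = 6 + 1 = 7)
p(j, t) = -94 - 214*j + j*t (p(j, t) = -214*j + (j*t - 94) = -214*j + (-94 + j*t) = -94 - 214*j + j*t)
√(p((-51 + 13)*(78 + C), -151) + 2147) = √((-94 - 214*(-51 + 13)*(78 + 7) + ((-51 + 13)*(78 + 7))*(-151)) + 2147) = √((-94 - (-8132)*85 - 38*85*(-151)) + 2147) = √((-94 - 214*(-3230) - 3230*(-151)) + 2147) = √((-94 + 691220 + 487730) + 2147) = √(1178856 + 2147) = √1181003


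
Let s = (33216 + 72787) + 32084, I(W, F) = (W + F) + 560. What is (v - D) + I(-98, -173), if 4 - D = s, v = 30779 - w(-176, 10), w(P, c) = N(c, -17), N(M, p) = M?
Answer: 169141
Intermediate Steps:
w(P, c) = c
I(W, F) = 560 + F + W (I(W, F) = (F + W) + 560 = 560 + F + W)
v = 30769 (v = 30779 - 1*10 = 30779 - 10 = 30769)
s = 138087 (s = 106003 + 32084 = 138087)
D = -138083 (D = 4 - 1*138087 = 4 - 138087 = -138083)
(v - D) + I(-98, -173) = (30769 - 1*(-138083)) + (560 - 173 - 98) = (30769 + 138083) + 289 = 168852 + 289 = 169141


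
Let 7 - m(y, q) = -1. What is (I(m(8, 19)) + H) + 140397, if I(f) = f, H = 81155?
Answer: 221560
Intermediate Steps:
m(y, q) = 8 (m(y, q) = 7 - 1*(-1) = 7 + 1 = 8)
(I(m(8, 19)) + H) + 140397 = (8 + 81155) + 140397 = 81163 + 140397 = 221560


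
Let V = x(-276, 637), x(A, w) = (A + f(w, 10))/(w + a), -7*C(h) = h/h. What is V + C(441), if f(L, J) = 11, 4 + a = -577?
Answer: -39/8 ≈ -4.8750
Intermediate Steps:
a = -581 (a = -4 - 577 = -581)
C(h) = -1/7 (C(h) = -h/(7*h) = -1/7*1 = -1/7)
x(A, w) = (11 + A)/(-581 + w) (x(A, w) = (A + 11)/(w - 581) = (11 + A)/(-581 + w))
V = -265/56 (V = (11 - 276)/(-581 + 637) = -265/56 ≈ -4.7321)
V + C(441) = -265/56 - 1/7 = -39/8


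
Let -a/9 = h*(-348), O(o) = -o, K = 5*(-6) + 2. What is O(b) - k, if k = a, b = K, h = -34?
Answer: 106516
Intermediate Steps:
K = -28 (K = -30 + 2 = -28)
b = -28
a = -106488 (a = -(-306)*(-348) = -9*11832 = -106488)
k = -106488
O(b) - k = -1*(-28) - 1*(-106488) = 28 + 106488 = 106516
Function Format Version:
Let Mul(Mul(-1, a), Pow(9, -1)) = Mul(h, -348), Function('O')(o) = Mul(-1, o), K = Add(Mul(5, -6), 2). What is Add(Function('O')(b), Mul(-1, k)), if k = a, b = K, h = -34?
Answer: 106516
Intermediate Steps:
K = -28 (K = Add(-30, 2) = -28)
b = -28
a = -106488 (a = Mul(-9, Mul(-34, -348)) = Mul(-9, 11832) = -106488)
k = -106488
Add(Function('O')(b), Mul(-1, k)) = Add(Mul(-1, -28), Mul(-1, -106488)) = Add(28, 106488) = 106516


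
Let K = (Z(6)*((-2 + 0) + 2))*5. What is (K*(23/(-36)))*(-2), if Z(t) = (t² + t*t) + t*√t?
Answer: 0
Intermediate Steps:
Z(t) = t^(3/2) + 2*t² (Z(t) = (t² + t²) + t^(3/2) = 2*t² + t^(3/2) = t^(3/2) + 2*t²)
K = 0 (K = ((6^(3/2) + 2*6²)*((-2 + 0) + 2))*5 = ((6*√6 + 2*36)*(-2 + 2))*5 = ((6*√6 + 72)*0)*5 = ((72 + 6*√6)*0)*5 = 0*5 = 0)
(K*(23/(-36)))*(-2) = (0*(23/(-36)))*(-2) = (0*(23*(-1/36)))*(-2) = (0*(-23/36))*(-2) = 0*(-2) = 0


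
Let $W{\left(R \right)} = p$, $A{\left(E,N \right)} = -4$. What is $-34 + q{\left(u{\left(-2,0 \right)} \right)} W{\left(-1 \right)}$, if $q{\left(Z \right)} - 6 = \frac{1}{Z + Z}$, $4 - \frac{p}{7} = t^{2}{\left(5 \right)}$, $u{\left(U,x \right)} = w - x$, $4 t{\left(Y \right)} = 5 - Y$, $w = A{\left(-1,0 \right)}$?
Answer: $\frac{261}{2} \approx 130.5$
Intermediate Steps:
$w = -4$
$t{\left(Y \right)} = \frac{5}{4} - \frac{Y}{4}$ ($t{\left(Y \right)} = \frac{5 - Y}{4} = \frac{5}{4} - \frac{Y}{4}$)
$u{\left(U,x \right)} = -4 - x$
$p = 28$ ($p = 28 - 7 \left(\frac{5}{4} - \frac{5}{4}\right)^{2} = 28 - 7 \cdot 0^{2} = 28 - 0 = 28 + 0 = 28$)
$W{\left(R \right)} = 28$
$q{\left(Z \right)} = 6 + \frac{1}{2 Z}$ ($q{\left(Z \right)} = 6 + \frac{1}{Z + Z} = 6 + \frac{1}{2 Z}$)
$-34 + q{\left(u{\left(-2,0 \right)} \right)} W{\left(-1 \right)} = -34 + \left(6 + \frac{1}{2 \left(-4 - 0\right)}\right) 28 = -34 + \left(6 + \frac{1}{2 \left(-4 + 0\right)}\right) 28 = -34 + \left(6 + \frac{1}{2 \left(-4\right)}\right) 28 = -34 + \left(6 + \frac{1}{2} \left(- \frac{1}{4}\right)\right) 28 = -34 + \left(6 - \frac{1}{8}\right) 28 = -34 + \frac{47}{8} \cdot 28 = -34 + \frac{329}{2} = \frac{261}{2}$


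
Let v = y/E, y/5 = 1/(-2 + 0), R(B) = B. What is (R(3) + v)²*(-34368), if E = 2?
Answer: -105252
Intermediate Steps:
y = -5/2 (y = 5/(-2 + 0) = 5/(-2) = 5*(-½) = -5/2 ≈ -2.5000)
v = -5/4 (v = -5/2/2 = -5/2*½ = -5/4 ≈ -1.2500)
(R(3) + v)²*(-34368) = (3 - 5/4)²*(-34368) = (7/4)²*(-34368) = (49/16)*(-34368) = -105252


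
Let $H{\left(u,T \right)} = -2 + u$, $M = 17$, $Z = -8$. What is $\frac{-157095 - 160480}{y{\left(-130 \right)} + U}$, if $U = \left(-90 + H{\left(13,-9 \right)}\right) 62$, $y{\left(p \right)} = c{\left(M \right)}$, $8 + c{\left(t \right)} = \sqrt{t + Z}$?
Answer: $\frac{317575}{4903} \approx 64.772$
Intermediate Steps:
$c{\left(t \right)} = -8 + \sqrt{-8 + t}$ ($c{\left(t \right)} = -8 + \sqrt{t - 8} = -8 + \sqrt{-8 + t}$)
$y{\left(p \right)} = -5$ ($y{\left(p \right)} = -8 + \sqrt{-8 + 17} = -8 + \sqrt{9} = -8 + 3 = -5$)
$U = -4898$ ($U = \left(-90 + \left(-2 + 13\right)\right) 62 = \left(-90 + 11\right) 62 = \left(-79\right) 62 = -4898$)
$\frac{-157095 - 160480}{y{\left(-130 \right)} + U} = \frac{-157095 - 160480}{-5 - 4898} = - \frac{317575}{-4903} = \left(-317575\right) \left(- \frac{1}{4903}\right) = \frac{317575}{4903}$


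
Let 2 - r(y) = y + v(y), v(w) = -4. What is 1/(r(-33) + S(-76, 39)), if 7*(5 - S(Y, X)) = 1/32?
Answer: 224/9855 ≈ 0.022730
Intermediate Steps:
S(Y, X) = 1119/224 (S(Y, X) = 5 - ⅐/32 = 5 - ⅐*1/32 = 5 - 1/224 = 1119/224)
r(y) = 6 - y (r(y) = 2 - (y - 4) = 2 - (-4 + y) = 2 + (4 - y) = 6 - y)
1/(r(-33) + S(-76, 39)) = 1/((6 - 1*(-33)) + 1119/224) = 1/((6 + 33) + 1119/224) = 1/(39 + 1119/224) = 1/(9855/224) = 224/9855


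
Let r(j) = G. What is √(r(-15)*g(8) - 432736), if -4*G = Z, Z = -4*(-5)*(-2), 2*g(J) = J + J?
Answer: 4*I*√27041 ≈ 657.77*I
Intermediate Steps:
g(J) = J (g(J) = (J + J)/2 = (2*J)/2 = J)
Z = -40 (Z = 20*(-2) = -40)
G = 10 (G = -¼*(-40) = 10)
r(j) = 10
√(r(-15)*g(8) - 432736) = √(10*8 - 432736) = √(80 - 432736) = √(-432656) = 4*I*√27041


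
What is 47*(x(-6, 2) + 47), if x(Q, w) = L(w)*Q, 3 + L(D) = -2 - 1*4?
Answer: 4747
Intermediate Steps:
L(D) = -9 (L(D) = -3 + (-2 - 1*4) = -3 + (-2 - 4) = -3 - 6 = -9)
x(Q, w) = -9*Q
47*(x(-6, 2) + 47) = 47*(-9*(-6) + 47) = 47*(54 + 47) = 47*101 = 4747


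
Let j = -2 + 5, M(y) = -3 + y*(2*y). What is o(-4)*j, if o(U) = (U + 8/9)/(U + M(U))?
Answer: -28/75 ≈ -0.37333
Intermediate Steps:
M(y) = -3 + 2*y**2
o(U) = (8/9 + U)/(-3 + U + 2*U**2) (o(U) = (U + 8/9)/(U + (-3 + 2*U**2)) = (U + 8*(1/9))/(-3 + U + 2*U**2) = (U + 8/9)/(-3 + U + 2*U**2) = (8/9 + U)/(-3 + U + 2*U**2))
j = 3
o(-4)*j = ((8/9 - 4)/(-3 - 4 + 2*(-4)**2))*3 = (-28/9/(-3 - 4 + 2*16))*3 = (-28/9/(-3 - 4 + 32))*3 = (-28/9/25)*3 = ((1/25)*(-28/9))*3 = -28/225*3 = -28/75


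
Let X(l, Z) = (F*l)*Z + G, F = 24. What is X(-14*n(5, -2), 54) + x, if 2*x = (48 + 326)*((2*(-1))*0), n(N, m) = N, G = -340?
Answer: -91060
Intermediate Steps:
X(l, Z) = -340 + 24*Z*l (X(l, Z) = (24*l)*Z - 340 = 24*Z*l - 340 = -340 + 24*Z*l)
x = 0 (x = ((48 + 326)*((2*(-1))*0))/2 = (374*(-2*0))/2 = (374*0)/2 = (½)*0 = 0)
X(-14*n(5, -2), 54) + x = (-340 + 24*54*(-14*5)) + 0 = (-340 + 24*54*(-70)) + 0 = (-340 - 90720) + 0 = -91060 + 0 = -91060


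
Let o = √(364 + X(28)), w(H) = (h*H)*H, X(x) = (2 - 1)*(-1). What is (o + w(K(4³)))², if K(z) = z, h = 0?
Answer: 363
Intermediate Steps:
X(x) = -1 (X(x) = 1*(-1) = -1)
w(H) = 0 (w(H) = (0*H)*H = 0*H = 0)
o = 11*√3 (o = √(364 - 1) = √363 = 11*√3 ≈ 19.053)
(o + w(K(4³)))² = (11*√3 + 0)² = (11*√3)² = 363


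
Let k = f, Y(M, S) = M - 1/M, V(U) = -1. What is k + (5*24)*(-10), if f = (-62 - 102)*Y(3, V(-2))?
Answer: -4912/3 ≈ -1637.3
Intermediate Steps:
f = -1312/3 (f = (-62 - 102)*(3 - 1/3) = -164*(3 - 1*1/3) = -164*(3 - 1/3) = -164*8/3 = -1312/3 ≈ -437.33)
k = -1312/3 ≈ -437.33
k + (5*24)*(-10) = -1312/3 + (5*24)*(-10) = -1312/3 + 120*(-10) = -1312/3 - 1200 = -4912/3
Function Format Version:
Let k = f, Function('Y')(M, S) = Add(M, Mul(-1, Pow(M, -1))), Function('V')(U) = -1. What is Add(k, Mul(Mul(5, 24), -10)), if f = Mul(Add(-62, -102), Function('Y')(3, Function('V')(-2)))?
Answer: Rational(-4912, 3) ≈ -1637.3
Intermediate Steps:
f = Rational(-1312, 3) (f = Mul(Add(-62, -102), Add(3, Mul(-1, Pow(3, -1)))) = Mul(-164, Add(3, Mul(-1, Rational(1, 3)))) = Mul(-164, Add(3, Rational(-1, 3))) = Mul(-164, Rational(8, 3)) = Rational(-1312, 3) ≈ -437.33)
k = Rational(-1312, 3) ≈ -437.33
Add(k, Mul(Mul(5, 24), -10)) = Add(Rational(-1312, 3), Mul(Mul(5, 24), -10)) = Add(Rational(-1312, 3), Mul(120, -10)) = Add(Rational(-1312, 3), -1200) = Rational(-4912, 3)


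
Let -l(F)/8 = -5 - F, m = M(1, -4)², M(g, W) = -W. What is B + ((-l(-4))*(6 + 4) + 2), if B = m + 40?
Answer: -22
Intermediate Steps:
m = 16 (m = (-1*(-4))² = 4² = 16)
l(F) = 40 + 8*F (l(F) = -8*(-5 - F) = 40 + 8*F)
B = 56 (B = 16 + 40 = 56)
B + ((-l(-4))*(6 + 4) + 2) = 56 + ((-(40 + 8*(-4)))*(6 + 4) + 2) = 56 + (-(40 - 32)*10 + 2) = 56 + (-1*8*10 + 2) = 56 + (-8*10 + 2) = 56 + (-80 + 2) = 56 - 78 = -22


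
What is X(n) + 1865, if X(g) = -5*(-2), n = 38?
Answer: 1875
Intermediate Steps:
X(g) = 10
X(n) + 1865 = 10 + 1865 = 1875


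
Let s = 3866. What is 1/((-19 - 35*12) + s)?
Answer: 1/3427 ≈ 0.00029180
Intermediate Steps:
1/((-19 - 35*12) + s) = 1/((-19 - 35*12) + 3866) = 1/((-19 - 420) + 3866) = 1/(-439 + 3866) = 1/3427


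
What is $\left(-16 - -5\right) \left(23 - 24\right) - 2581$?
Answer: $-2570$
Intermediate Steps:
$\left(-16 - -5\right) \left(23 - 24\right) - 2581 = \left(-16 + 5\right) \left(-1\right) - 2581 = \left(-11\right) \left(-1\right) - 2581 = 11 - 2581 = -2570$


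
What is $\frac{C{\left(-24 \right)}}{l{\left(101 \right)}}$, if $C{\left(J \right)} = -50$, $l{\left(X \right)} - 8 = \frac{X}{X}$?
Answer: $- \frac{50}{9} \approx -5.5556$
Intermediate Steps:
$l{\left(X \right)} = 9$ ($l{\left(X \right)} = 8 + \frac{X}{X} = 8 + 1 = 9$)
$\frac{C{\left(-24 \right)}}{l{\left(101 \right)}} = - \frac{50}{9}$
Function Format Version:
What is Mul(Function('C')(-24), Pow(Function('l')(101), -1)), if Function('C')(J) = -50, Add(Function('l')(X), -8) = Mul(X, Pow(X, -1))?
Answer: Rational(-50, 9) ≈ -5.5556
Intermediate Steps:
Function('l')(X) = 9 (Function('l')(X) = Add(8, Mul(X, Pow(X, -1))) = Add(8, 1) = 9)
Mul(Function('C')(-24), Pow(Function('l')(101), -1)) = Mul(-50, Pow(9, -1)) = Mul(-50, Rational(1, 9)) = Rational(-50, 9)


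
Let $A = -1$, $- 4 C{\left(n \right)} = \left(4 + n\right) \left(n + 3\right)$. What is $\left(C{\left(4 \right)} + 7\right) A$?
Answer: $7$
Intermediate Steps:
$C{\left(n \right)} = - \frac{\left(3 + n\right) \left(4 + n\right)}{4}$ ($C{\left(n \right)} = - \frac{\left(4 + n\right) \left(n + 3\right)}{4} = - \frac{\left(4 + n\right) \left(3 + n\right)}{4} = - \frac{\left(3 + n\right) \left(4 + n\right)}{4}$)
$\left(C{\left(4 \right)} + 7\right) A = \left(\left(-3 - 7 - \frac{4^{2}}{4}\right) + 7\right) \left(-1\right) = \left(\left(-3 - 7 - 4\right) + 7\right) \left(-1\right) = \left(-14 + 7\right) \left(-1\right) = \left(-7\right) \left(-1\right) = 7$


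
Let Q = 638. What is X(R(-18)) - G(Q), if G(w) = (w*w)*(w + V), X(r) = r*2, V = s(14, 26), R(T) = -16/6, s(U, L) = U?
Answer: -796178080/3 ≈ -2.6539e+8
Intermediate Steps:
R(T) = -8/3 (R(T) = -16*⅙ = -8/3)
V = 14
X(r) = 2*r
G(w) = w²*(14 + w) (G(w) = (w*w)*(w + 14) = w²*(14 + w))
X(R(-18)) - G(Q) = 2*(-8/3) - 638²*(14 + 638) = -16/3 - 407044*652 = -16/3 - 1*265392688 = -16/3 - 265392688 = -796178080/3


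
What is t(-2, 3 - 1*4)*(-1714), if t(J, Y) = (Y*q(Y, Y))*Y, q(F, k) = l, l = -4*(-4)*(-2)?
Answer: 54848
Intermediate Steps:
l = -32 (l = 16*(-2) = -32)
q(F, k) = -32
t(J, Y) = -32*Y² (t(J, Y) = (Y*(-32))*Y = (-32*Y)*Y = -32*Y²)
t(-2, 3 - 1*4)*(-1714) = -32*(3 - 1*4)²*(-1714) = -32*(3 - 4)²*(-1714) = -32*(-1)²*(-1714) = -32*1*(-1714) = -32*(-1714) = 54848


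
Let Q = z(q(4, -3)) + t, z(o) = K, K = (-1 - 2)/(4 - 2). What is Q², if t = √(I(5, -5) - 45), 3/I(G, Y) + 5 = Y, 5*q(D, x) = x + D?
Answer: (15 - I*√4530)²/100 ≈ -43.05 - 20.192*I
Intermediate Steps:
q(D, x) = D/5 + x/5 (q(D, x) = (x + D)/5 = (D + x)/5 = D/5 + x/5)
I(G, Y) = 3/(-5 + Y)
K = -3/2 ≈ -1.5000
t = I*√4530/10 (t = √(3/(-5 - 5) - 45) = √(3/(-10) - 45) = √(3*(-⅒) - 45) = √(-3/10 - 45) = √(-453/10) = I*√4530/10 ≈ 6.7305*I)
z(o) = -3/2
Q = -3/2 + I*√4530/10 ≈ -1.5 + 6.7305*I
Q² = (-3/2 + I*√4530/10)²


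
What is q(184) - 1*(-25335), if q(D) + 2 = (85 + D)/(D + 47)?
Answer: 5852192/231 ≈ 25334.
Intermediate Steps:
q(D) = -2 + (85 + D)/(47 + D) (q(D) = -2 + (85 + D)/(D + 47) = -2 + (85 + D)/(47 + D))
q(184) - 1*(-25335) = (-9 - 1*184)/(47 + 184) - 1*(-25335) = (-9 - 184)/231 + 25335 = (1/231)*(-193) + 25335 = -193/231 + 25335 = 5852192/231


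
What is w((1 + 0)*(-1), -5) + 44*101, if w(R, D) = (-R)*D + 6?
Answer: 4445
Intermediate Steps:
w(R, D) = 6 - D*R (w(R, D) = -D*R + 6 = 6 - D*R)
w((1 + 0)*(-1), -5) + 44*101 = (6 - 1*(-5)*(1 + 0)*(-1)) + 44*101 = (6 - 1*(-5)*1*(-1)) + 4444 = (6 - 1*(-5)*(-1)) + 4444 = (6 - 5) + 4444 = 1 + 4444 = 4445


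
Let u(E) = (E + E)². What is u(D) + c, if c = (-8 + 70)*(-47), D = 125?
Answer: 59586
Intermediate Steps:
u(E) = 4*E² (u(E) = (2*E)² = 4*E²)
c = -2914 (c = 62*(-47) = -2914)
u(D) + c = 4*125² - 2914 = 4*15625 - 2914 = 62500 - 2914 = 59586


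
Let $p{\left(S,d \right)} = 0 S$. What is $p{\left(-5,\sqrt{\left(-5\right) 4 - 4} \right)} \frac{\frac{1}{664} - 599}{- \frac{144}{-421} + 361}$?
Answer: $0$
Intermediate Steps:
$p{\left(S,d \right)} = 0$
$p{\left(-5,\sqrt{\left(-5\right) 4 - 4} \right)} \frac{\frac{1}{664} - 599}{- \frac{144}{-421} + 361} = 0 \frac{\frac{1}{664} - 599}{- \frac{144}{-421} + 361} = 0 \frac{\frac{1}{664} - 599}{\left(-144\right) \left(- \frac{1}{421}\right) + 361} = 0 \left(- \frac{397735}{664 \left(\frac{144}{421} + 361\right)}\right) = 0 \left(- \frac{397735}{664 \cdot \frac{152125}{421}}\right) = 0 \left(\left(- \frac{397735}{664}\right) \frac{421}{152125}\right) = 0 \left(- \frac{33489287}{20202200}\right) = 0$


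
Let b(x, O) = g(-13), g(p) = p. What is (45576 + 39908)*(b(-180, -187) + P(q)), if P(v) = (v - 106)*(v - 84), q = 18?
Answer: 495379780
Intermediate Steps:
P(v) = (-106 + v)*(-84 + v)
b(x, O) = -13
(45576 + 39908)*(b(-180, -187) + P(q)) = (45576 + 39908)*(-13 + (8904 + 18² - 190*18)) = 85484*(-13 + (8904 + 324 - 3420)) = 85484*(-13 + 5808) = 85484*5795 = 495379780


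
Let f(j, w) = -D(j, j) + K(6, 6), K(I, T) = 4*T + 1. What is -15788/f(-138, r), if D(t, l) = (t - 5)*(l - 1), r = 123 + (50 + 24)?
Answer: 3947/4963 ≈ 0.79529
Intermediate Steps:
r = 197 (r = 123 + 74 = 197)
D(t, l) = (-1 + l)*(-5 + t) (D(t, l) = (-5 + t)*(-1 + l) = (-1 + l)*(-5 + t))
K(I, T) = 1 + 4*T
f(j, w) = 20 - j² + 6*j (f(j, w) = -(5 - j - 5*j + j*j) + (1 + 4*6) = -(5 - j - 5*j + j²) + (1 + 24) = -(5 + j² - 6*j) + 25 = (-5 - j² + 6*j) + 25 = 20 - j² + 6*j)
-15788/f(-138, r) = -15788/(20 - 1*(-138)² + 6*(-138)) = -15788/(20 - 1*19044 - 828) = -15788/(20 - 19044 - 828) = -15788/(-19852) = -15788*(-1/19852) = 3947/4963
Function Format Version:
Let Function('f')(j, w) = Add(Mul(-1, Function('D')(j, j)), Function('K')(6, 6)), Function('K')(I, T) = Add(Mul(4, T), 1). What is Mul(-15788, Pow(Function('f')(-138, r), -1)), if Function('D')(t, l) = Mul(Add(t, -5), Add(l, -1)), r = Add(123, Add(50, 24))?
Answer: Rational(3947, 4963) ≈ 0.79529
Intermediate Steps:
r = 197 (r = Add(123, 74) = 197)
Function('D')(t, l) = Mul(Add(-1, l), Add(-5, t)) (Function('D')(t, l) = Mul(Add(-5, t), Add(-1, l)) = Mul(Add(-1, l), Add(-5, t)))
Function('K')(I, T) = Add(1, Mul(4, T))
Function('f')(j, w) = Add(20, Mul(-1, Pow(j, 2)), Mul(6, j)) (Function('f')(j, w) = Add(Mul(-1, Add(5, Mul(-1, j), Mul(-5, j), Mul(j, j))), Add(1, Mul(4, 6))) = Add(Mul(-1, Add(5, Mul(-1, j), Mul(-5, j), Pow(j, 2))), Add(1, 24)) = Add(Mul(-1, Add(5, Pow(j, 2), Mul(-6, j))), 25) = Add(Add(-5, Mul(-1, Pow(j, 2)), Mul(6, j)), 25) = Add(20, Mul(-1, Pow(j, 2)), Mul(6, j)))
Mul(-15788, Pow(Function('f')(-138, r), -1)) = Mul(-15788, Pow(Add(20, Mul(-1, Pow(-138, 2)), Mul(6, -138)), -1)) = Mul(-15788, Pow(Add(20, Mul(-1, 19044), -828), -1)) = Mul(-15788, Pow(Add(20, -19044, -828), -1)) = Mul(-15788, Pow(-19852, -1)) = Mul(-15788, Rational(-1, 19852)) = Rational(3947, 4963)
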